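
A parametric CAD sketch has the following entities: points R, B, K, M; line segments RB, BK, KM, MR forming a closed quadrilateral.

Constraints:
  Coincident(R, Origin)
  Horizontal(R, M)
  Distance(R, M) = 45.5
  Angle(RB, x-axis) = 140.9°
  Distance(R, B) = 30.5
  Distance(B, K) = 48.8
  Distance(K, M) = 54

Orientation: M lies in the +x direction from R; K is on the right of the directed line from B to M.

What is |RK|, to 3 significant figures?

24.9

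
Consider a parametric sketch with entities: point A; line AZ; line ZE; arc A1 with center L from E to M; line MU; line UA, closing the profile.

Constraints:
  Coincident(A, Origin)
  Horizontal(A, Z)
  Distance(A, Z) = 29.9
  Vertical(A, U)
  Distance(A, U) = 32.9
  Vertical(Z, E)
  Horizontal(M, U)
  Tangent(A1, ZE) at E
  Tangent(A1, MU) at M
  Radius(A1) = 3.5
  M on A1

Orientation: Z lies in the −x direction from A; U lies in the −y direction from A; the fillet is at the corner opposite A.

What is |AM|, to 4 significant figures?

42.18

The virtual corner opposite A is at (-29.90, -32.90). Tangency of A1 to ZE means the radius LE is perpendicular to ZE and the tangent condition forces LM to be normal to MU, with radius 3.5, so the center L sits 3.5 in from both sides at L = (-26.40, -29.40). That places the tangent points at E = (-29.90, -29.40) on ZE and M = (-26.40, -32.90) on MU. Then |AM| = |M − A| = 42.18.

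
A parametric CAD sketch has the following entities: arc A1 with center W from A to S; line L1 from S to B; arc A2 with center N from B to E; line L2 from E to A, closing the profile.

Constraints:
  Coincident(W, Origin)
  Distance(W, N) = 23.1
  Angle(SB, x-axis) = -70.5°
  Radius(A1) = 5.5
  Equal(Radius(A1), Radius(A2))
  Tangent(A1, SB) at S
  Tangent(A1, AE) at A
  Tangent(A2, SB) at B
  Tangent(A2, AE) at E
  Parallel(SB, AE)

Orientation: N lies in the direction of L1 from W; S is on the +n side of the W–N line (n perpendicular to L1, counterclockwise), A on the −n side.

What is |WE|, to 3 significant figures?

23.7

The slot axis is L1's direction at -70.5°, so u = (cos -70.5°, sin -70.5°) = (0.334, -0.943) and n = (−sin -70.5°, cos -70.5°) = (0.943, 0.334). W is at the origin and N lies 23.1 along u from W, so N = 23.1·u = (7.71, -21.8). Tangency of A1 to both parallel lines with radius 5.5 puts S and A at W ± 5.5·n: S = (5.18, 1.84), A = (-5.18, -1.84). Equal radii place B and E the same way about N: B = N + 5.5·n = (12.9, -19.9), E = N − 5.5·n = (2.53, -23.6). Then |WE| = |E − W| = 23.7.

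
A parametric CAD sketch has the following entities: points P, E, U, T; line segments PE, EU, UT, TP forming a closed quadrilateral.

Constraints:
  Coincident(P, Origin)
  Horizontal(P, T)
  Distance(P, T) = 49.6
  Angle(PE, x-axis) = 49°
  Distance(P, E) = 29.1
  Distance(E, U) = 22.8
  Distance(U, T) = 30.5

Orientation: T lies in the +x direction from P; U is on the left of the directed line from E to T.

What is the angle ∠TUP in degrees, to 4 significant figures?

71.30°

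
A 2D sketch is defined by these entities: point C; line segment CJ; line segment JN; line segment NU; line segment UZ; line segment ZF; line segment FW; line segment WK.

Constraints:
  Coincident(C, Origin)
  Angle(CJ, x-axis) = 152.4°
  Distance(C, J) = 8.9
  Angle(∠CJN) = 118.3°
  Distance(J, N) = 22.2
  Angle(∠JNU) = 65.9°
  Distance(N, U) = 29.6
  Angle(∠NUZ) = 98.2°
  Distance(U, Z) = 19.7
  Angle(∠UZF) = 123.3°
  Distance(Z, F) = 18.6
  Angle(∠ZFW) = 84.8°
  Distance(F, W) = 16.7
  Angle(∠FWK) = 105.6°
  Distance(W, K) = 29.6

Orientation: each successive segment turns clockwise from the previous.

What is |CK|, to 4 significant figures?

27.34

∠ZFW = 84.8° gives FW at 102.9° from the x-axis; with |FW| = 16.7, W = (-7.566, 6.055). ∠FWK = 105.6° gives WK at 28.50° from the x-axis; with |WK| = 29.6, K = (18.45, 20.18). Then |CK| = |K − C| = 27.34.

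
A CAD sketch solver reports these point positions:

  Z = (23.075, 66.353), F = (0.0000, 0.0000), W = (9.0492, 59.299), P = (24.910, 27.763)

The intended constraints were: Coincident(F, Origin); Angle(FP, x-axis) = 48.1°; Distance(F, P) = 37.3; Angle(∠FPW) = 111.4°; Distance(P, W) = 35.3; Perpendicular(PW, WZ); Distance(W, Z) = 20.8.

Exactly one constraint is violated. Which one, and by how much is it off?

Distance(W, Z) = 20.8 — off by 5.10.

F = (0.00, 0.00) ✓; FP at 48.10° ✓; |FP| = 37.30 ✓; ∠FPW = 111.4° ✓; |PW| = 35.30 ✓; ∠(PW, WZ) = 90.00° ✓; |WZ| = 15.70 ✗.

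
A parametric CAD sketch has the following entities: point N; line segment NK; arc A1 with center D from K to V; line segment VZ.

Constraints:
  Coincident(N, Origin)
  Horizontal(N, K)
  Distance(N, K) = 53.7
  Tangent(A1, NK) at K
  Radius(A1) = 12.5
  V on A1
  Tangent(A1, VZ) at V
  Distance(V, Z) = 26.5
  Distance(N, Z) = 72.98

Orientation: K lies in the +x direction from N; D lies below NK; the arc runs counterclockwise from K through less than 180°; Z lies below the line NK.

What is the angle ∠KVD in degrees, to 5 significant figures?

25.814°

N is at the origin; N and K share the same y with |NK| = 53.7 and K on the +x side, so K = (53.700, 0.0000). Tangency of A1 to NK means the radius DK is perpendicular to NK, so D = K + (0, -12.5) = (53.700, -12.500). Since DV ⟂ VZ (tangency), |DZ| = √(12.5² + 26.5²) = 29.300 regardless of where V sits on A1. So Z lies on both circle(N, 72.98) and circle(D, 29.300); the below-NK intersection is Z = (60.350, -41.035). V is the foot of the tangent from Z: V = (43.900, -20.260).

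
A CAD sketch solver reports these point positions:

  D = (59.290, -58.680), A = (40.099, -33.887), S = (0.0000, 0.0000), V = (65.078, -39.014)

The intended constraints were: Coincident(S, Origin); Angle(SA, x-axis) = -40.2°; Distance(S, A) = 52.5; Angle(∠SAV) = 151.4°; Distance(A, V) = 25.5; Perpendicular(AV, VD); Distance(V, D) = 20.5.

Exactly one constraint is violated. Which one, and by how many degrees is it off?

Perpendicular(AV, VD) — off by 4.80°.

S = (0.00, 0.00) ✓; SA at -40.20° ✓; |SA| = 52.50 ✓; ∠SAV = 151.4° ✓; |AV| = 25.50 ✓; ∠(AV, VD) = 94.80° ✗; |VD| = 20.50 ✓.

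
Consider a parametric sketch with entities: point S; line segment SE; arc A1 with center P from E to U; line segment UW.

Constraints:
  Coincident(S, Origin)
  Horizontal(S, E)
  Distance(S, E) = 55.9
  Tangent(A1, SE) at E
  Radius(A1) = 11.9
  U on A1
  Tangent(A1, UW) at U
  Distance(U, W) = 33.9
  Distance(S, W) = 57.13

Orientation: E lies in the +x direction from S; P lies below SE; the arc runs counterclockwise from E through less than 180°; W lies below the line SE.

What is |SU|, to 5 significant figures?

45.255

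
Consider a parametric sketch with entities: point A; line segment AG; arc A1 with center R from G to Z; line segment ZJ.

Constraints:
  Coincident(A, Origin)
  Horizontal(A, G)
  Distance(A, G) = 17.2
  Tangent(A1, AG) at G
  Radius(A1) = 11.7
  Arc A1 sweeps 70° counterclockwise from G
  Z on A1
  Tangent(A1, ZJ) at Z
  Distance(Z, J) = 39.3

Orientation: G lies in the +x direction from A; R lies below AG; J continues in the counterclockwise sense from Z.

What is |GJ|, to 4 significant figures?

50.88

On A1, G sits at bearing 90° from R; a 70° counterclockwise sweep puts Z at bearing 160°, so Z = R + 11.7·(cos 160°, sin 160°) = (6.206, -7.698). Tangency of A1 to ZJ means the radius RZ is perpendicular to ZJ, so ZJ runs along (−sin 160°, cos 160°); with |ZJ| = 39.3, J = (-7.236, -44.63). Then |GJ| = |J − G| = 50.88.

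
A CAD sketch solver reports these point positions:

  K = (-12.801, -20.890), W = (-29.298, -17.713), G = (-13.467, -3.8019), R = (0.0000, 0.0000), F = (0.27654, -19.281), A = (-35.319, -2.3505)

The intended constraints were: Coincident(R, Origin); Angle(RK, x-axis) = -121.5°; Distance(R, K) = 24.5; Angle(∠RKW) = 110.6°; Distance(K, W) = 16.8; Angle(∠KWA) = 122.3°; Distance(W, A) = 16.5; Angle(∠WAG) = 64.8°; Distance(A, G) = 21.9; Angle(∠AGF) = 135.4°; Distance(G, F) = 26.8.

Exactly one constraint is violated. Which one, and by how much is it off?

Distance(G, F) = 26.8 — off by 6.10.

R = (0.00, 0.00) ✓; RK at -121.5° ✓; |RK| = 24.50 ✓; ∠RKW = 110.6° ✓; |KW| = 16.80 ✓; ∠KWA = 122.3° ✓; |WA| = 16.50 ✓; ∠WAG = 64.80° ✓; |AG| = 21.90 ✓; ∠AGF = 135.4° ✓; |GF| = 20.70 ✗.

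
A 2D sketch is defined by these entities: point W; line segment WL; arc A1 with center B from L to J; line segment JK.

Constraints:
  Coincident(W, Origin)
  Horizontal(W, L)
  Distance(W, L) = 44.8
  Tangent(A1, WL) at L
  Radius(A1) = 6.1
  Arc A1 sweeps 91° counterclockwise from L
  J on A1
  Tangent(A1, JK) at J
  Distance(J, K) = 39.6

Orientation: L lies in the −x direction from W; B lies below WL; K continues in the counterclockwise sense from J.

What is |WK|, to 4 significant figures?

67.96

W is at the origin; W and L share the same y with |WL| = 44.8 and L on the −x side, so L = (-44.80, 0.000). Tangency of A1 to WL means the radius BL is perpendicular to WL, so B = L + (0, -6.1) = (-44.80, -6.100). On A1, L sits at bearing 90° from B; a 91° counterclockwise sweep puts J at bearing 181°, so J = B + 6.1·(cos 181°, sin 181°) = (-50.90, -6.206). A1 meets JK tangentially, so BJ is at right angles to JK, so JK runs along (−sin 181°, cos 181°); with |JK| = 39.6, K = (-50.21, -45.80). Then |WK| = |K − W| = 67.96.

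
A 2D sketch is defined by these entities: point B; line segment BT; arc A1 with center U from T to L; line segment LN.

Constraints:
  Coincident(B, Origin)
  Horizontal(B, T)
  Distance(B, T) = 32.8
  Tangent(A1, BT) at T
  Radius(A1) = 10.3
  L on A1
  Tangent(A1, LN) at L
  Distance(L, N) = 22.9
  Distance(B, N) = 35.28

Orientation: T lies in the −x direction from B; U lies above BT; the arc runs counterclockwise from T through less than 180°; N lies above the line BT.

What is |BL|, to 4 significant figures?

24.14

B is at the origin; B and T share the same y with |BT| = 32.8 and T on the −x side, so T = (-32.80, 0.000). Tangency of A1 to BT means the radius UT is perpendicular to BT, so U = T + (0, 10.3) = (-32.80, 10.30). Since UL ⟂ LN (tangency), |UN| = √(10.3² + 22.9²) = 25.11 regardless of where L sits on A1. So N lies on both circle(B, 35.28) and circle(U, 25.11); the above-BT intersection is N = (-17.82, 30.45). L is the foot of the tangent from N: L = (-22.74, 8.086).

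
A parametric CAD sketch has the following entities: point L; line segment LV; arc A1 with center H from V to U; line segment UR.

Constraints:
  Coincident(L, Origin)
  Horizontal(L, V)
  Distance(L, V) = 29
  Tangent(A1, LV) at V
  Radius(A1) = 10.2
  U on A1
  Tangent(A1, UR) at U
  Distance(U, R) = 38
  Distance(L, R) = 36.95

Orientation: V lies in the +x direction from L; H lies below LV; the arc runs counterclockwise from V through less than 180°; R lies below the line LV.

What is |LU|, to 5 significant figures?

20.915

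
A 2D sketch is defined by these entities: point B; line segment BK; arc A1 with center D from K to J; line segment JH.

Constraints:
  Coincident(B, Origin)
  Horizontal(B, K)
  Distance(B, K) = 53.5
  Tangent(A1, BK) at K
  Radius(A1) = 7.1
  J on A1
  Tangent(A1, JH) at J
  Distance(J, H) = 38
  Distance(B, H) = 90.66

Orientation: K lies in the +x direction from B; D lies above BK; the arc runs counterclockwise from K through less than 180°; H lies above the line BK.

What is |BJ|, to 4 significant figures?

58.29

B is at the origin; BK is horizontal with |BK| = 53.5 and K on the +x side, so K = (53.50, 0.000). A1 meets BK tangentially, so DK is at right angles to BK, so D = K + (0, 7.1) = (53.50, 7.100). Since DJ ⟂ JH (tangency), |DH| = √(7.1² + 38.0²) = 38.66 regardless of where J sits on A1. So H lies on both circle(B, 90.66) and circle(D, 38.66); the above-BK intersection is H = (86.44, 27.33). J is the foot of the tangent from H: J = (58.26, 1.835).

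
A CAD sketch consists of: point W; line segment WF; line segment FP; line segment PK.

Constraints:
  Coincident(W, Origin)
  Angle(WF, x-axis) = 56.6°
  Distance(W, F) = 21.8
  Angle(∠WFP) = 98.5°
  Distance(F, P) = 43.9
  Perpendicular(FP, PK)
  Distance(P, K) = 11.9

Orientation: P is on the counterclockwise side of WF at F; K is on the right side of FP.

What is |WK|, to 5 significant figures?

57.794

W is at the origin; WF runs at 56.6° with length 21.8, so F = 21.8·(cos 56.6°, sin 56.6°) = (12.000, 18.200). ∠WFP = 98.5°, so FP runs at 56.6° + (180° − 98.5°) = 138.10° from the x-axis; with |FP| = 43.9, P = F + 43.9·(cos 138.10°, sin 138.10°) = (-20.675, 47.518). FP ⟂ PK; with |PK| = 11.9 on the right of FP, K = P + 11.9·(0.66783, 0.74431) = (-12.728, 56.375). Then |WK| = |K − W| = 57.794.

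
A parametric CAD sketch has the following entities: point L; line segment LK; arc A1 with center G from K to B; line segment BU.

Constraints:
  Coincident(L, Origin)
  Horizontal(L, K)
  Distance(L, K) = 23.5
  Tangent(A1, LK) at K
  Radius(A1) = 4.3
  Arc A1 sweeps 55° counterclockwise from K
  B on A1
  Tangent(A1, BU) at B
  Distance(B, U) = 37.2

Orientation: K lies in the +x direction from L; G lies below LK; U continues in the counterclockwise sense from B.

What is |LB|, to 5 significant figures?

20.062

L is at the origin; L and K share the same y with |LK| = 23.5 and K on the +x side, so K = (23.500, 0.0000). Tangency of A1 to LK means the radius GK is perpendicular to LK, so G = K + (0, -4.3) = (23.500, -4.3000). On A1, K sits at bearing 90° from G; a 55° counterclockwise sweep puts B at bearing 145°, so B = G + 4.3·(cos 145°, sin 145°) = (19.978, -1.8336). Then |LB| = |B − L| = 20.062.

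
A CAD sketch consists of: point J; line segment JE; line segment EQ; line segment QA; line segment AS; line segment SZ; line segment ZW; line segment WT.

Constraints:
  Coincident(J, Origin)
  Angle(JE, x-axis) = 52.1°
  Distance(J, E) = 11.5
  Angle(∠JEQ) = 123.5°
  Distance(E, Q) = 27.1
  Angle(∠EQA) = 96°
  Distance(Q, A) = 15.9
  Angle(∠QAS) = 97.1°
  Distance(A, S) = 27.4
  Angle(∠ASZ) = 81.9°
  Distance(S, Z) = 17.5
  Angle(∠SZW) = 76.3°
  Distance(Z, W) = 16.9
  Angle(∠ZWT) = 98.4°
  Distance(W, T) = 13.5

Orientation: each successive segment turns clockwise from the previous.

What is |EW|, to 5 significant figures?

18.677

∠ASZ = 81.9° gives SZ at 90.600° from the x-axis; with |SZ| = 17.5, Z = (7.2604, 4.4561). ∠SZW = 76.3° gives ZW at -13.100° from the x-axis; with |ZW| = 16.9, W = (23.721, 0.62567). Then |EW| = |W − E| = 18.677.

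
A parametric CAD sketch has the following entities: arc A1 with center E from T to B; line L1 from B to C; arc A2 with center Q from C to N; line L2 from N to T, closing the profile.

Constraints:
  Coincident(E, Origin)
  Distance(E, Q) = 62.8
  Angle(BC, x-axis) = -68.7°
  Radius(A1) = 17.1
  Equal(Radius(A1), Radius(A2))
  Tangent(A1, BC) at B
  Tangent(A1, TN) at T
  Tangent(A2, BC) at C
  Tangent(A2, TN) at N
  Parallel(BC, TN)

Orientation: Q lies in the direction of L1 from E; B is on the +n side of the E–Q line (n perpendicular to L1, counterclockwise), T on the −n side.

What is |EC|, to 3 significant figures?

65.1

Tangency of A1 to both parallel lines with radius 17.1 puts B and T at E ± 17.1·n: B = (15.9, 6.21), T = (-15.9, -6.21). Equal radii place C and N the same way about Q: C = Q + 17.1·n = (38.7, -52.3), N = Q − 17.1·n = (6.88, -64.7). Then |EC| = |C − E| = 65.1.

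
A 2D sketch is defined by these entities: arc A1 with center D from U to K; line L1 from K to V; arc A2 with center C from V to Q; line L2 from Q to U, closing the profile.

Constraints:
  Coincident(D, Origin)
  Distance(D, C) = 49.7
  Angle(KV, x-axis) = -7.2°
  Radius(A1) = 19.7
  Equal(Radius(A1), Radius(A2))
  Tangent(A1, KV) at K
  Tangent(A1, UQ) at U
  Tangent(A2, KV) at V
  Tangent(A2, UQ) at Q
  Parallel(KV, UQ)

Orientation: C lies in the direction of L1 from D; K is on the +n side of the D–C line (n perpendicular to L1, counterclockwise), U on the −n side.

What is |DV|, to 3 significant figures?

53.5

Tangency of A1 to both parallel lines with radius 19.7 puts K and U at D ± 19.7·n: K = (2.47, 19.5), U = (-2.47, -19.5). Equal radii place V and Q the same way about C: V = C + 19.7·n = (51.8, 13.3), Q = C − 19.7·n = (46.8, -25.8). Then |DV| = |V − D| = 53.5.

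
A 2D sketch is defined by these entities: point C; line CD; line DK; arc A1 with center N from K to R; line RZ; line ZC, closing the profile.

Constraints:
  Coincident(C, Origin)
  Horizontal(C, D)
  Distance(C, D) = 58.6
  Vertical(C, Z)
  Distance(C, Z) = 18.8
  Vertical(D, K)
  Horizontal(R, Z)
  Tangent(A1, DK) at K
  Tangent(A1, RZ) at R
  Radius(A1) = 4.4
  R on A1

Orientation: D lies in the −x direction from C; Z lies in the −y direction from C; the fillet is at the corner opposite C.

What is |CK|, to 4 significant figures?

60.34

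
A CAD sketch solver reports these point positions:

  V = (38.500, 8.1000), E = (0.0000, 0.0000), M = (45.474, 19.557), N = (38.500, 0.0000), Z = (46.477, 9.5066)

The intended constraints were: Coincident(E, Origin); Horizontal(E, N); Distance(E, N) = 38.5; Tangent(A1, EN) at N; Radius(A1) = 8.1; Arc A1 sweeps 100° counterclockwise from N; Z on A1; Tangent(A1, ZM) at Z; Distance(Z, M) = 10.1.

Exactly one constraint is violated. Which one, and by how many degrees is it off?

Tangent(A1, ZM) at Z — off by 4.30°.

E = (0.00, 0.00) ✓; E.y = 0.00, N.y = 0.00 ✓; |EN| = 38.50 ✓; ∠(VN, NE) = 90.00° ✓; |VN| = 8.100 ✓; bearing(V→Z) − bearing(V→N) = 100.0° ✓; |VZ| = 8.100 ✓; ∠(VZ, ZM) = 94.30° ✗; |ZM| = 10.10 ✓.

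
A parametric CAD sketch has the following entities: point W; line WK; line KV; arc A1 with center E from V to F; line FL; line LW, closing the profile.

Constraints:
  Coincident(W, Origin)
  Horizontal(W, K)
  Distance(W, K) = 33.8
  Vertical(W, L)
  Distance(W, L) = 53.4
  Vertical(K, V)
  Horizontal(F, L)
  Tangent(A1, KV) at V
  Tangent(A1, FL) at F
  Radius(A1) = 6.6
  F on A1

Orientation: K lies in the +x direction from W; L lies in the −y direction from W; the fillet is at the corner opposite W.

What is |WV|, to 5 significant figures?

57.729

W is at the origin; W and K share the same y with |WK| = 33.8 and K on the +x side, so K = (33.800, 0.0000). WL is vertical with |WL| = 53.4 and L on the −y side, so L = (0.0000, -53.400). The virtual corner opposite W is at (33.800, -53.400). The tangent condition forces EV to be normal to KV and the tangent condition forces EF to be normal to FL, with radius 6.6, so the center E sits 6.6 in from both sides at E = (27.200, -46.800). That places the tangent points at V = (33.800, -46.800) on KV and F = (27.200, -53.400) on FL. Then |WV| = |V − W| = 57.729.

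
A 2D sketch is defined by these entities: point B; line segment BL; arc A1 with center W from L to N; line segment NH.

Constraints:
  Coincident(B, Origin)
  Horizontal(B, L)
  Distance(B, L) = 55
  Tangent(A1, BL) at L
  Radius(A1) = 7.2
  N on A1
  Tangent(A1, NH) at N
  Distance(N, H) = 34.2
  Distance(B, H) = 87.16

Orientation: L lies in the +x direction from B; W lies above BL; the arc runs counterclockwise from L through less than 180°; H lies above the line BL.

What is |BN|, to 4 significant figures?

60.66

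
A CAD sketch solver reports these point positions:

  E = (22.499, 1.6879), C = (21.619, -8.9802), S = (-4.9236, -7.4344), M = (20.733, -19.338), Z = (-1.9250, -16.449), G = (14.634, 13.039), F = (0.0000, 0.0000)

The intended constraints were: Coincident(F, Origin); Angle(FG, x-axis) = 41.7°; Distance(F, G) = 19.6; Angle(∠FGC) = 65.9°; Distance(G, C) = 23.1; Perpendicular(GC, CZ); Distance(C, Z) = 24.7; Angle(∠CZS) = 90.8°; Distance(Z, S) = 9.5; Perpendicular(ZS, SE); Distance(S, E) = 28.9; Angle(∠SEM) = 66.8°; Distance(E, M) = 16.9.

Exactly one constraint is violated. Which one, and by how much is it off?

Distance(E, M) = 16.9 — off by 4.20.

F = (0.00, 0.00) ✓; FG at 41.70° ✓; |FG| = 19.60 ✓; ∠FGC = 65.90° ✓; |GC| = 23.10 ✓; ∠(GC, CZ) = 90.00° ✓; |CZ| = 24.70 ✓; ∠CZS = 90.80° ✓; |ZS| = 9.500 ✓; ∠(ZS, SE) = 90.00° ✓; |SE| = 28.90 ✓; ∠SEM = 66.80° ✓; |EM| = 21.10 ✗.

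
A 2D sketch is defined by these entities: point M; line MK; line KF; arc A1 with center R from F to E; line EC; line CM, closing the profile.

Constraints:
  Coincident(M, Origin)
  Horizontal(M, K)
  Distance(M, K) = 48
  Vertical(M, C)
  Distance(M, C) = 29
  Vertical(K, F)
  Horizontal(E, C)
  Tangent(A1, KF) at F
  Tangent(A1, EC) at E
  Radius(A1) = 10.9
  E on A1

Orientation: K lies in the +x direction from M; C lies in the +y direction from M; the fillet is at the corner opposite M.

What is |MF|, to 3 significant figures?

51.3

M is at the origin; MK is horizontal with |MK| = 48.0 and K on the +x side, so K = (48.0, 0.00). MC is vertical with |MC| = 29.0 and C on the +y side, so C = (0.00, 29.0). The virtual corner opposite M is at (48.0, 29.0). Since A1 is tangent to KF there, RF ⟂ KF and A1 meets EC tangentially, so RE is at right angles to EC, with radius 10.9, so the center R sits 10.9 in from both sides at R = (37.1, 18.1). That places the tangent points at F = (48.0, 18.1) on KF and E = (37.1, 29.0) on EC. Then |MF| = |F − M| = 51.3.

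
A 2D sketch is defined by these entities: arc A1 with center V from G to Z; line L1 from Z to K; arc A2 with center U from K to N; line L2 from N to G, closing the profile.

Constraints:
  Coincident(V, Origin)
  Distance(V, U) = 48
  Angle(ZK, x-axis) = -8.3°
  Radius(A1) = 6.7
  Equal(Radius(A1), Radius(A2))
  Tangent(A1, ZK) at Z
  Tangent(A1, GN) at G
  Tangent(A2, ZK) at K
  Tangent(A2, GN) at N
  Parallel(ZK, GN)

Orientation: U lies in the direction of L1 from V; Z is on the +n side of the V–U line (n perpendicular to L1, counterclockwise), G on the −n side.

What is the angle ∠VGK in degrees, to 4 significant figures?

74.40°

The slot axis is L1's direction at -8.3°, so u = (cos -8.3°, sin -8.3°) = (0.9895, -0.1444) and n = (−sin -8.3°, cos -8.3°) = (0.1444, 0.9895). V is at the origin and U lies 48.0 along u from V, so U = 48.0·u = (47.50, -6.929). Tangency of A1 to both parallel lines with radius 6.7 puts Z and G at V ± 6.7·n: Z = (0.9672, 6.630), G = (-0.9672, -6.630). Equal radii place K and N the same way about U: K = U + 6.7·n = (48.46, -0.2993), N = U − 6.7·n = (46.53, -13.56). Then cos ∠VGK = GV·GK / (|GV||GK|), giving 74.40°.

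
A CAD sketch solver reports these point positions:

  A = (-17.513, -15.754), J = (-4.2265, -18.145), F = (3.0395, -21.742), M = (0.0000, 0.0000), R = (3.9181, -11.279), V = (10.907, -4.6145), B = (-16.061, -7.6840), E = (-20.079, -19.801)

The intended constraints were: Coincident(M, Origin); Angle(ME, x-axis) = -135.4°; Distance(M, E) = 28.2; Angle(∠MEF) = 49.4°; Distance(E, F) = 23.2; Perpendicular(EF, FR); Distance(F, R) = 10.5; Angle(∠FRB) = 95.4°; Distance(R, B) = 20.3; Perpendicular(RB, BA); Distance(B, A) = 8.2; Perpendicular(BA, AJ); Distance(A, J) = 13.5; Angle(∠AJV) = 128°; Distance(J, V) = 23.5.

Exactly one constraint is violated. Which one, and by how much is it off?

Distance(J, V) = 23.5 — off by 3.20.

M = (0.00, 0.00) ✓; ME at -135.4° ✓; |ME| = 28.20 ✓; ∠MEF = 49.40° ✓; |EF| = 23.20 ✓; ∠(EF, FR) = 90.00° ✓; |FR| = 10.50 ✓; ∠FRB = 95.40° ✓; |RB| = 20.30 ✓; ∠(RB, BA) = 90.00° ✓; |BA| = 8.200 ✓; ∠(BA, AJ) = 90.00° ✓; |AJ| = 13.50 ✓; ∠AJV = 128.0° ✓; |JV| = 20.30 ✗.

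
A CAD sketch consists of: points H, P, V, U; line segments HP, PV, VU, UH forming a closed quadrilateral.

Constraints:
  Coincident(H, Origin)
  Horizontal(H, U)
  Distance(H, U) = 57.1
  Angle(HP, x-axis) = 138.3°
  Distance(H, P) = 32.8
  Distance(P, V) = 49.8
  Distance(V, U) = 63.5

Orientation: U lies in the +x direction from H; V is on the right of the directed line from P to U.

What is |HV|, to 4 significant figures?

22.82

Checks: |PV| = 49.80 ✓; |VU| = 63.50 ✓.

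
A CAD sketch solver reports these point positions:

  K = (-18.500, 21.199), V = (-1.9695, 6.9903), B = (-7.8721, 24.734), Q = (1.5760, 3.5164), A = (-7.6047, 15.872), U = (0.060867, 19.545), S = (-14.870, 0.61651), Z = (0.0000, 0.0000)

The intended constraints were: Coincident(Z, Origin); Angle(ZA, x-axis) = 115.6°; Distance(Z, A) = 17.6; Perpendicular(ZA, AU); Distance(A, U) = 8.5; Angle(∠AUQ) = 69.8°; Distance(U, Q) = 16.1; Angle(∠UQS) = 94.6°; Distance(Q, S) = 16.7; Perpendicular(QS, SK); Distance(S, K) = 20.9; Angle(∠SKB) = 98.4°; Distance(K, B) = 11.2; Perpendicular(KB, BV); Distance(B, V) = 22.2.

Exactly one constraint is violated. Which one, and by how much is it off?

Distance(B, V) = 22.2 — off by 3.50.

Z = (0.00, 0.00) ✓; ZA at 115.6° ✓; |ZA| = 17.60 ✓; ∠(ZA, AU) = 90.00° ✓; |AU| = 8.500 ✓; ∠AUQ = 69.80° ✓; |UQ| = 16.10 ✓; ∠UQS = 94.60° ✓; |QS| = 16.70 ✓; ∠(QS, SK) = 90.00° ✓; |SK| = 20.90 ✓; ∠SKB = 98.40° ✓; |KB| = 11.20 ✓; ∠(KB, BV) = 90.00° ✓; |BV| = 18.70 ✗.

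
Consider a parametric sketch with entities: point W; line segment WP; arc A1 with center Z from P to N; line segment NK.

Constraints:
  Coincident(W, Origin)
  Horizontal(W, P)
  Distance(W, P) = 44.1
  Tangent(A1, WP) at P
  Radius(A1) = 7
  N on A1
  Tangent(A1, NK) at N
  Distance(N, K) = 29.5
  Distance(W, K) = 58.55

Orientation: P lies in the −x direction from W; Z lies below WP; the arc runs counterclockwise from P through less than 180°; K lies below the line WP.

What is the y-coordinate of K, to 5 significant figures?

-37.302

W is at the origin; WP is horizontal with |WP| = 44.1 and P on the −x side, so P = (-44.100, 0.0000). Tangency of A1 to WP means the radius ZP is perpendicular to WP, so Z = P + (0, -7) = (-44.100, -7.0000). Since ZN ⟂ NK (tangency), |ZK| = √(7.0² + 29.5²) = 30.319 regardless of where N sits on A1. So K lies on both circle(W, 58.55) and circle(Z, 30.319); the below-WP intersection is K = (-45.130, -37.302). N is the foot of the tangent from K: N = (-50.962, -8.3839).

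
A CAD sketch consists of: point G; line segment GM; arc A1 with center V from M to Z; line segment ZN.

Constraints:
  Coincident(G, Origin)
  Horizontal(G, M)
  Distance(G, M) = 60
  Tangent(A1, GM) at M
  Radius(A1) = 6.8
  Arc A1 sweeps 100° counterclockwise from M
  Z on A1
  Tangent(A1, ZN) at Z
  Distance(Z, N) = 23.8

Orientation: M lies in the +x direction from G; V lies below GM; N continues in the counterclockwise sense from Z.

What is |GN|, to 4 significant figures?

65.47

G is at the origin; GM is horizontal with |GM| = 60.0 and M on the +x side, so M = (60.00, 0.000). A1 meets GM tangentially, so VM is at right angles to GM, so V = M + (0, -6.8) = (60.00, -6.800). On A1, M sits at bearing 90° from V; a 100° counterclockwise sweep puts Z at bearing 190°, so Z = V + 6.8·(cos 190°, sin 190°) = (53.30, -7.981). Tangency of A1 to ZN means the radius VZ is perpendicular to ZN, so ZN runs along (−sin 190°, cos 190°); with |ZN| = 23.8, N = (57.44, -31.42). Then |GN| = |N − G| = 65.47.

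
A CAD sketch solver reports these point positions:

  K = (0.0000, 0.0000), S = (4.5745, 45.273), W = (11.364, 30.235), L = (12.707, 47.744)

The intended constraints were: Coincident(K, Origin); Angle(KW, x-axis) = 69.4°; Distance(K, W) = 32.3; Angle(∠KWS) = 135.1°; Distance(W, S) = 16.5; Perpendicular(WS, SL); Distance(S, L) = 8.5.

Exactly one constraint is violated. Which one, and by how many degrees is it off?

Perpendicular(WS, SL) — off by 7.40°.

K = (0.00, 0.00) ✓; KW at 69.40° ✓; |KW| = 32.30 ✓; ∠KWS = 135.1° ✓; |WS| = 16.50 ✓; ∠(WS, SL) = 97.40° ✗; |SL| = 8.500 ✓.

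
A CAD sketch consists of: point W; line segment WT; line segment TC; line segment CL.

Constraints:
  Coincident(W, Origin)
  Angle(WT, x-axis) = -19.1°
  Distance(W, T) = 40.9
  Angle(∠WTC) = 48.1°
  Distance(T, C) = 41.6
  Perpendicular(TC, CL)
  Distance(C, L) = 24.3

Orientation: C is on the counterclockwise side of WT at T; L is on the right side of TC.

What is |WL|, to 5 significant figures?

56.576

∠WTC = 48.1°, so TC runs at -19.1° + (180° − 48.1°) = 112.80° from the x-axis; with |TC| = 41.6, C = T + 41.6·(cos 112.80°, sin 112.80°) = (22.528, 24.966). TC is perpendicular to CL; with |CL| = 24.3 on the right of TC, L = C + 24.3·(0.92186, 0.38752) = (44.929, 34.383). Then |WL| = |L − W| = 56.576.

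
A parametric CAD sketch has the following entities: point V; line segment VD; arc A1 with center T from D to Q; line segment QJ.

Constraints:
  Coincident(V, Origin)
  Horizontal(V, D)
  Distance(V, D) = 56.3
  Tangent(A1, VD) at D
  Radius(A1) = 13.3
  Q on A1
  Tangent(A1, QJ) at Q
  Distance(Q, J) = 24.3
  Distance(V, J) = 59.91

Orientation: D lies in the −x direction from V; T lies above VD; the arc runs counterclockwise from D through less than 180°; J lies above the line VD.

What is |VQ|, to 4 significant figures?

45.51

V is at the origin; VD is horizontal with |VD| = 56.3 and D on the −x side, so D = (-56.30, 0.000). Tangency of A1 to VD means the radius TD is perpendicular to VD, so T = D + (0, 13.3) = (-56.30, 13.30). Since TQ ⟂ QJ (tangency), |TJ| = √(13.3² + 24.3²) = 27.70 regardless of where Q sits on A1. So J lies on both circle(V, 59.91) and circle(T, 27.70); the above-VD intersection is J = (-45.60, 38.85). Q is the foot of the tangent from J: Q = (-43.07, 14.69).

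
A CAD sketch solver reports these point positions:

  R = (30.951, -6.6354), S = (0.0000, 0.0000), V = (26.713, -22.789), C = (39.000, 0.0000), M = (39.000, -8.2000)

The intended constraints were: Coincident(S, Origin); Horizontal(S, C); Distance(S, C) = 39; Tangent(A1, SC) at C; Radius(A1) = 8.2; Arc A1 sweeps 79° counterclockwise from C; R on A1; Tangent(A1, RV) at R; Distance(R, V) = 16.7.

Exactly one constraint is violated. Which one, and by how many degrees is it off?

Tangent(A1, RV) at R — off by 3.70°.

S = (0.00, 0.00) ✓; S.y = 0.00, C.y = 0.00 ✓; |SC| = 39.00 ✓; ∠(MC, CS) = 90.00° ✓; |MC| = 8.200 ✓; bearing(M→R) − bearing(M→C) = 79.00° ✓; |MR| = 8.200 ✓; ∠(MR, RV) = 93.70° ✗; |RV| = 16.70 ✓.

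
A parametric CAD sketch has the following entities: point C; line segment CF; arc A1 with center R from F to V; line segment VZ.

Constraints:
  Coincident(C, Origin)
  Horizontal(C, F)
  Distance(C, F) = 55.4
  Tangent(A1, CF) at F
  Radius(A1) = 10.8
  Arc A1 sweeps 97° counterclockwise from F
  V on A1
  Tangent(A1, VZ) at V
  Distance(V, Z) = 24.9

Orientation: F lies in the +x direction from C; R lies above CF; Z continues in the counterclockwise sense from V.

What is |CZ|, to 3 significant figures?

73.0

On A1, F sits at bearing -90° from R; a 97° counterclockwise sweep puts V at bearing 7°, so V = R + 10.8·(cos 7°, sin 7°) = (66.1, 12.1). A1 meets VZ tangentially, so RV is at right angles to VZ, so VZ runs along (−sin 7°, cos 7°); with |VZ| = 24.9, Z = (63.1, 36.8). Then |CZ| = |Z − C| = 73.0.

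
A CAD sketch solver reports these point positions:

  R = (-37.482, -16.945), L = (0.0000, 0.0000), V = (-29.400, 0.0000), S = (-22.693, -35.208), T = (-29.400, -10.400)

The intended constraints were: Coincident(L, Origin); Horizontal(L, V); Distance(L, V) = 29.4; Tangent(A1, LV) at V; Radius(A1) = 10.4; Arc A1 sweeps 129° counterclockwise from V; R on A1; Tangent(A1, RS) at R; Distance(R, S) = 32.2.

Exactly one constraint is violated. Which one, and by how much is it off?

Distance(R, S) = 32.2 — off by 8.70.

L = (0.00, 0.00) ✓; L.y = 0.00, V.y = 0.00 ✓; |LV| = 29.40 ✓; ∠(TV, VL) = 90.00° ✓; |TV| = 10.40 ✓; bearing(T→R) − bearing(T→V) = 129.0° ✓; |TR| = 10.40 ✓; ∠(TR, RS) = 90.00° ✓; |RS| = 23.50 ✗.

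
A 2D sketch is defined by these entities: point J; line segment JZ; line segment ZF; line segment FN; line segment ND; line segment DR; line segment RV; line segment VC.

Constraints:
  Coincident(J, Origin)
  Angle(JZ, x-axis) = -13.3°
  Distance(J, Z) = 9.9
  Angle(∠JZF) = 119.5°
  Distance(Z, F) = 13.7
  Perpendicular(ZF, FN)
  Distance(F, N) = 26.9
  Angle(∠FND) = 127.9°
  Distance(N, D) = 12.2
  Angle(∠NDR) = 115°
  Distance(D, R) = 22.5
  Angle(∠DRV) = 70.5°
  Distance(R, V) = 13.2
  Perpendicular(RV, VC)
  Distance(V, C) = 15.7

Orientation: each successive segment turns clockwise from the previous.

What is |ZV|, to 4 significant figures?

16.36

∠NDR = 115.0° gives DR at 79.10° from the x-axis; with |DR| = 22.5, R = (-18.00, 6.309). ∠DRV = 70.5° gives RV at -30.40° from the x-axis; with |RV| = 13.2, V = (-6.618, -0.3702). Then |ZV| = |V − Z| = 16.36.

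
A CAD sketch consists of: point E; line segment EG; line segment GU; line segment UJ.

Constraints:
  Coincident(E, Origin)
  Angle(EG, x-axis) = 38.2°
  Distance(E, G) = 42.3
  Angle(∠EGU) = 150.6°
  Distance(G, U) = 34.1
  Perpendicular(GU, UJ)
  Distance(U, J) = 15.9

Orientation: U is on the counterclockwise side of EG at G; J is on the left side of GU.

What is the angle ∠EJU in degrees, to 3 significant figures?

93.9°

∠EGU = 150.6°, so GU runs at 38.2° + (180° − 150.6°) = 67.6° from the x-axis; with |GU| = 34.1, U = G + 34.1·(cos 67.6°, sin 67.6°) = (46.2, 57.7). GU ⟂ UJ; with |UJ| = 15.9 on the left of GU, J = U + 15.9·(-0.925, 0.381) = (31.5, 63.7). Then cos ∠EJU = JE·JU / (|JE||JU|), giving 93.9°.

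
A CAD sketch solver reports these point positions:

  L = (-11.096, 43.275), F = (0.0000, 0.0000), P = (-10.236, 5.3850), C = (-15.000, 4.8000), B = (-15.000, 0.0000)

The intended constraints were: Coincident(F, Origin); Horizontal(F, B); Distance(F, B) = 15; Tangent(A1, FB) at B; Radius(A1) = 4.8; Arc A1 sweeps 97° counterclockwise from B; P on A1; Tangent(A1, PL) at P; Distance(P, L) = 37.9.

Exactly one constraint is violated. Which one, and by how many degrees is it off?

Tangent(A1, PL) at P — off by 5.70°.

F = (0.00, 0.00) ✓; F.y = 0.00, B.y = 0.00 ✓; |FB| = 15.00 ✓; ∠(CB, BF) = 90.00° ✓; |CB| = 4.800 ✓; bearing(C→P) − bearing(C→B) = 97.00° ✓; |CP| = 4.800 ✓; ∠(CP, PL) = 95.70° ✗; |PL| = 37.90 ✓.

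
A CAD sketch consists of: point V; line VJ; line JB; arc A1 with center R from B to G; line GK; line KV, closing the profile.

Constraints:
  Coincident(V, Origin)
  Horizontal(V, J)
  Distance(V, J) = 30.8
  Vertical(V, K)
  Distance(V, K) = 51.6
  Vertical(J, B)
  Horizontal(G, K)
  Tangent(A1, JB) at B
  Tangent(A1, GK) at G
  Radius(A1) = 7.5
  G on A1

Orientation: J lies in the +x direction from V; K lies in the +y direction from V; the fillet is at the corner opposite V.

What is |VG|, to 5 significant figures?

56.617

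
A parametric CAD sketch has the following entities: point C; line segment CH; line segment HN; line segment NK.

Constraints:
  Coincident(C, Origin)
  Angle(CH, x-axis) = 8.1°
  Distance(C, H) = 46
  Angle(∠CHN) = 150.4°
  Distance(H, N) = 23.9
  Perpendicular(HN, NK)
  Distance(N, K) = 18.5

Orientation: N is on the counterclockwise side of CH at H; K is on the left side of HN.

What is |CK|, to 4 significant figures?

64.04

∠CHN = 150.4°, so HN runs at 8.1° + (180° − 150.4°) = 37.70° from the x-axis; with |HN| = 23.9, N = H + 23.9·(cos 37.70°, sin 37.70°) = (64.45, 21.10). The perpendicularity gives NK at right angles to HN; with |NK| = 18.5 on the left of HN, K = N + 18.5·(-0.6115, 0.7912) = (53.14, 35.73). Then |CK| = |K − C| = 64.04.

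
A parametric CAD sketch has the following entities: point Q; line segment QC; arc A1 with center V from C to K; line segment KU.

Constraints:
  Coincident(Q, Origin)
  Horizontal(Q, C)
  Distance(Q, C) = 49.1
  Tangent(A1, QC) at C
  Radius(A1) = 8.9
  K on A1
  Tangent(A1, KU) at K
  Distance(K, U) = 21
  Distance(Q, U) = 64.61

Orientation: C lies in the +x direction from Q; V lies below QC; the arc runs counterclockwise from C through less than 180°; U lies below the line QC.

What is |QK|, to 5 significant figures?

45.208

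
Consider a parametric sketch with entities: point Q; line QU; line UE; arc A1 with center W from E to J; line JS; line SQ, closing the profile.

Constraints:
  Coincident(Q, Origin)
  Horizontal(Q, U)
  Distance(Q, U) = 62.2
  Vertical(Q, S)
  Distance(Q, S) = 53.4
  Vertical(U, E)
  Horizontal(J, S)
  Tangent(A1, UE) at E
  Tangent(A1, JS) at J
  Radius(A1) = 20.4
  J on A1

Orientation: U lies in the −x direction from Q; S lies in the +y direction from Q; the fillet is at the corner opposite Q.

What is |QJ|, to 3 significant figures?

67.8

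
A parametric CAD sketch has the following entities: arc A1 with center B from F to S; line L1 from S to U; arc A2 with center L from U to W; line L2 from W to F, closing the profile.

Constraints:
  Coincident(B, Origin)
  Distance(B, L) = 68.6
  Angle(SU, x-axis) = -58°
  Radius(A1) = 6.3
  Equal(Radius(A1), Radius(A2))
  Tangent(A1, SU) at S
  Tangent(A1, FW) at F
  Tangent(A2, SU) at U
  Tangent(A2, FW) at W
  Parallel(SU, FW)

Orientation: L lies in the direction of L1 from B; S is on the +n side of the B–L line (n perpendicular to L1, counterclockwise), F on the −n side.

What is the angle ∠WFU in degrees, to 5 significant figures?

10.408°

The slot axis is L1's direction at -58.0°, so u = (cos -58.0°, sin -58.0°) = (0.52992, -0.84805) and n = (−sin -58.0°, cos -58.0°) = (0.84805, 0.52992). B is at the origin and L lies 68.6 along u from B, so L = 68.6·u = (36.352, -58.176). Tangency of A1 to both parallel lines with radius 6.3 puts S and F at B ± 6.3·n: S = (5.3427, 3.3385), F = (-5.3427, -3.3385). Equal radii place U and W the same way about L: U = L + 6.3·n = (41.695, -54.838), W = L − 6.3·n = (31.010, -61.515). Then cos ∠WFU = FW·FU / (|FW||FU|), giving 10.408°.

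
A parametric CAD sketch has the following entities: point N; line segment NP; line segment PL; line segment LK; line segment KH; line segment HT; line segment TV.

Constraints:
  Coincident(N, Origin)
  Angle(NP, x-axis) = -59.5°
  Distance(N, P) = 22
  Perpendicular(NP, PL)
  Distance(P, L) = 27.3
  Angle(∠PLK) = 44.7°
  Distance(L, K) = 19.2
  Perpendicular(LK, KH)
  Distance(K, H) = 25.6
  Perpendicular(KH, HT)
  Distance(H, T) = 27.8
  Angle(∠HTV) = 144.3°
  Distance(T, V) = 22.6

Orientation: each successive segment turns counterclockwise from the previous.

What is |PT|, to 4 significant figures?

28.73

The perpendicularity gives KH at right angles to LK, so KH runs at -104.2°; with |KH| = 25.6, H = (9.795, -25.21). The perpendicularity gives HT at right angles to KH, so HT runs at -14.20°; with |HT| = 27.8, T = (36.75, -32.03). Then |PT| = |T − P| = 28.73.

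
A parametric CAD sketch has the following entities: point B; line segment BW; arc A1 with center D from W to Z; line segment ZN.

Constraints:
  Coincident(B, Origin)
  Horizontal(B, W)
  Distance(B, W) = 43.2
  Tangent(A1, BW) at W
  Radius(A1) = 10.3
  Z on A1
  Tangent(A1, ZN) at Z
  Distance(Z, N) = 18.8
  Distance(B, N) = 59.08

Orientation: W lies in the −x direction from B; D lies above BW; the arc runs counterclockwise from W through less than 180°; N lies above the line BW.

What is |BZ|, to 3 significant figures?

40.7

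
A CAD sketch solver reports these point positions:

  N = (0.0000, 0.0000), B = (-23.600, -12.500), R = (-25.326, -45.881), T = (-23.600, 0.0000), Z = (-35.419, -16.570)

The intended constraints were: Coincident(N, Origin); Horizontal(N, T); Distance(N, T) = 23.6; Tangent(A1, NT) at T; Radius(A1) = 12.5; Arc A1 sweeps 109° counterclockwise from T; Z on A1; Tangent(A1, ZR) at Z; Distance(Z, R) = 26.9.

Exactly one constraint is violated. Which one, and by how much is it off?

Distance(Z, R) = 26.9 — off by 4.10.

N = (0.00, 0.00) ✓; N.y = 0.00, T.y = 0.00 ✓; |NT| = 23.60 ✓; ∠(BT, TN) = 90.00° ✓; |BT| = 12.50 ✓; bearing(B→Z) − bearing(B→T) = 109.0° ✓; |BZ| = 12.50 ✓; ∠(BZ, ZR) = 90.00° ✓; |ZR| = 31.00 ✗.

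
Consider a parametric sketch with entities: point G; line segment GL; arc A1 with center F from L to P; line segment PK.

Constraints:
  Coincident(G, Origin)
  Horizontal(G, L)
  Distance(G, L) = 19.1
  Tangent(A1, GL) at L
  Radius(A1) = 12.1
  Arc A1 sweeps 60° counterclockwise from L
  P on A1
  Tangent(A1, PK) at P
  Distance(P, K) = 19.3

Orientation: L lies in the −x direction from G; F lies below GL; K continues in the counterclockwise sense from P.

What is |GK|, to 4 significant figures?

45.36

On A1, L sits at bearing 90° from F; a 60° counterclockwise sweep puts P at bearing 150°, so P = F + 12.1·(cos 150°, sin 150°) = (-29.58, -6.050). Tangency of A1 to PK means the radius FP is perpendicular to PK, so PK runs along (−sin 150°, cos 150°); with |PK| = 19.3, K = (-39.23, -22.76). Then |GK| = |K − G| = 45.36.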